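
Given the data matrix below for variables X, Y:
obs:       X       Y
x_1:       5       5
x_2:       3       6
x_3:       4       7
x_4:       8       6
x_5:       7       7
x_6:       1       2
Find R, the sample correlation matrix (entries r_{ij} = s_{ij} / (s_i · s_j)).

Step 1 — column means:
  mean(X) = (5 + 3 + 4 + 8 + 7 + 1) / 6 = 28/6 = 4.6667
  mean(Y) = (5 + 6 + 7 + 6 + 7 + 2) / 6 = 33/6 = 5.5

Step 2 — sample variances and covariances s[i,j] = (1/(n-1)) · Σ_k (x_{k,i} - mean_i) · (x_{k,j} - mean_j), with n-1 = 5:
  s[X,X] = ((0.3333)·(0.3333) + (-1.6667)·(-1.6667) + (-0.6667)·(-0.6667) + (3.3333)·(3.3333) + (2.3333)·(2.3333) + (-3.6667)·(-3.6667)) / 5 = 33.3333/5 = 6.6667
  s[X,Y] = ((0.3333)·(-0.5) + (-1.6667)·(0.5) + (-0.6667)·(1.5) + (3.3333)·(0.5) + (2.3333)·(1.5) + (-3.6667)·(-3.5)) / 5 = 16/5 = 3.2
  s[Y,Y] = ((-0.5)·(-0.5) + (0.5)·(0.5) + (1.5)·(1.5) + (0.5)·(0.5) + (1.5)·(1.5) + (-3.5)·(-3.5)) / 5 = 17.5/5 = 3.5
  Sample standard deviations s_i = √(s[i,i]):
  s(X) = √(6.6667) = 2.582
  s(Y) = √(3.5) = 1.8708

Step 3 — r_{ij} = s_{ij} / (s_i · s_j):
  r[X,X] = 1 (diagonal).
  r[X,Y] = 3.2 / (2.582 · 1.8708) = 3.2 / 4.8305 = 0.6625
  r[Y,Y] = 1 (diagonal).

R is symmetric with unit diagonal. Assembling:

R = [[1, 0.6625],
 [0.6625, 1]]


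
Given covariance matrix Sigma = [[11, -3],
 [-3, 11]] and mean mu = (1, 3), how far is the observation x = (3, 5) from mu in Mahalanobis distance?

Step 1 — centre the observation: (x - mu) = (2, 2).

Step 2 — invert Sigma. det(Sigma) = 11·11 - (-3)² = 112.
  Sigma^{-1} = (1/det) · [[d, -b], [-b, a]] = [[0.0982, 0.0268],
 [0.0268, 0.0982]].

Step 3 — form the quadratic (x - mu)^T · Sigma^{-1} · (x - mu):
  Sigma^{-1} · (x - mu) = (0.25, 0.25).
  (x - mu)^T · [Sigma^{-1} · (x - mu)] = (2)·(0.25) + (2)·(0.25) = 1.

Step 4 — take square root: d = √(1) ≈ 1.

d(x, mu) = √(1) ≈ 1


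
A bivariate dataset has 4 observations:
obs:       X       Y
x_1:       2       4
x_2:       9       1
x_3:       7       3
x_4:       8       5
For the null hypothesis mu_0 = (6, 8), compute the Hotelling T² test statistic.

Step 1 — sample mean vector:
  mean(X) = (2 + 9 + 7 + 8) / 4 = 26/4 = 6.5
  mean(Y) = (4 + 1 + 3 + 5) / 4 = 13/4 = 3.25
  x̄ = (6.5, 3.25),  deviation x̄ - mu_0 = (6.5, 3.25) - (6, 8) = (0.5, -4.75).

Step 2 — sample covariance matrix, S[i,j] = (1/(n-1)) · Σ_k (x_{k,i} - mean_i) · (x_{k,j} - mean_j), divisor n-1 = 3:
  S[X,X] = ((-4.5)·(-4.5) + (2.5)·(2.5) + (0.5)·(0.5) + (1.5)·(1.5)) / 3 = 29/3 = 9.6667
  S[X,Y] = ((-4.5)·(0.75) + (2.5)·(-2.25) + (0.5)·(-0.25) + (1.5)·(1.75)) / 3 = -6.5/3 = -2.1667
  S[Y,Y] = ((0.75)·(0.75) + (-2.25)·(-2.25) + (-0.25)·(-0.25) + (1.75)·(1.75)) / 3 = 8.75/3 = 2.9167
  S = [[9.6667, -2.1667],
 [-2.1667, 2.9167]].

Step 3 — invert S. det(S) = 9.6667·2.9167 - (-2.1667)² = 23.5.
  S^{-1} = (1/det) · [[d, -b], [-b, a]] = [[0.1241, 0.0922],
 [0.0922, 0.4113]].

Step 4 — quadratic form (x̄ - mu_0)^T · S^{-1} · (x̄ - mu_0):
  S^{-1} · (x̄ - mu_0) = (-0.3759, -1.9078),
  (x̄ - mu_0)^T · [...] = (0.5)·(-0.3759) + (-4.75)·(-1.9078) = 8.8741.

Step 5 — scale by n: T² = 4 · 8.8741 = 35.4965.

T² ≈ 35.4965


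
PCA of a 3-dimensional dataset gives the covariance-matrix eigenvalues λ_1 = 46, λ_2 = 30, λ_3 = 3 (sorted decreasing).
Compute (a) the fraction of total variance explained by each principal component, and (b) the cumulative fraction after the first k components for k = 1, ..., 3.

Step 1 — total variance = trace(Sigma) = Σ λ_i = 46 + 30 + 3 = 79.

Step 2 — fraction explained by component i = λ_i / Σ λ:
  PC1: 46/79 = 0.5823
  PC2: 30/79 = 0.3797
  PC3: 3/79 = 0.038

Step 3 — cumulative fraction after k components = (λ_1 + ... + λ_k) / Σ λ:
  k = 1: 46/79 = 0.5823
  k = 2: (46 + 30)/79 = 76/79 = 0.962
  k = 3: (46 + 30 + 3)/79 = 79/79 = 1

Summary (fraction, with percent):

explained: PC1 0.5823 (58.23%), PC2 0.3797 (37.97%), PC3 0.038 (3.8%);  cumulative: 0.5823, 0.962, 1


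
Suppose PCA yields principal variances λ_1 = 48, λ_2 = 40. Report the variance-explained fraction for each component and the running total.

Step 1 — total variance = trace(Sigma) = Σ λ_i = 48 + 40 = 88.

Step 2 — fraction explained by component i = λ_i / Σ λ:
  PC1: 48/88 = 0.5455
  PC2: 40/88 = 0.4545

Step 3 — cumulative fraction after k components = (λ_1 + ... + λ_k) / Σ λ:
  k = 1: 48/88 = 0.5455
  k = 2: (48 + 40)/88 = 88/88 = 1

Summary (fraction, with percent):

explained: PC1 0.5455 (54.55%), PC2 0.4545 (45.45%);  cumulative: 0.5455, 1


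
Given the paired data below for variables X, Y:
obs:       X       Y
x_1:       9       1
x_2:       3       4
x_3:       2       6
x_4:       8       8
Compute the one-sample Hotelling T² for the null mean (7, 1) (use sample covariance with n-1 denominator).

Step 1 — sample mean vector:
  mean(X) = (9 + 3 + 2 + 8) / 4 = 22/4 = 5.5
  mean(Y) = (1 + 4 + 6 + 8) / 4 = 19/4 = 4.75
  x̄ = (5.5, 4.75),  deviation x̄ - mu_0 = (5.5, 4.75) - (7, 1) = (-1.5, 3.75).

Step 2 — sample covariance matrix, S[i,j] = (1/(n-1)) · Σ_k (x_{k,i} - mean_i) · (x_{k,j} - mean_j), divisor n-1 = 3:
  S[X,X] = ((3.5)·(3.5) + (-2.5)·(-2.5) + (-3.5)·(-3.5) + (2.5)·(2.5)) / 3 = 37/3 = 12.3333
  S[X,Y] = ((3.5)·(-3.75) + (-2.5)·(-0.75) + (-3.5)·(1.25) + (2.5)·(3.25)) / 3 = -7.5/3 = -2.5
  S[Y,Y] = ((-3.75)·(-3.75) + (-0.75)·(-0.75) + (1.25)·(1.25) + (3.25)·(3.25)) / 3 = 26.75/3 = 8.9167
  S = [[12.3333, -2.5],
 [-2.5, 8.9167]].

Step 3 — invert S. det(S) = 12.3333·8.9167 - (-2.5)² = 103.7222.
  S^{-1} = (1/det) · [[d, -b], [-b, a]] = [[0.086, 0.0241],
 [0.0241, 0.1189]].

Step 4 — quadratic form (x̄ - mu_0)^T · S^{-1} · (x̄ - mu_0):
  S^{-1} · (x̄ - mu_0) = (-0.0386, 0.4097),
  (x̄ - mu_0)^T · [...] = (-1.5)·(-0.0386) + (3.75)·(0.4097) = 1.5944.

Step 5 — scale by n: T² = 4 · 1.5944 = 6.3776.

T² ≈ 6.3776


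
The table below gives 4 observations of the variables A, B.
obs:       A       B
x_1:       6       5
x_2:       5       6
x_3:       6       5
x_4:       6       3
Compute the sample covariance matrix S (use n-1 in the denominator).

Step 1 — column means:
  mean(A) = (6 + 5 + 6 + 6) / 4 = 23/4 = 5.75
  mean(B) = (5 + 6 + 5 + 3) / 4 = 19/4 = 4.75

Step 2 — sample covariance S[i,j] = (1/(n-1)) · Σ_k (x_{k,i} - mean_i) · (x_{k,j} - mean_j), with n-1 = 3.
  S[A,A] = ((0.25)·(0.25) + (-0.75)·(-0.75) + (0.25)·(0.25) + (0.25)·(0.25)) / 3 = 0.75/3 = 0.25
  S[A,B] = ((0.25)·(0.25) + (-0.75)·(1.25) + (0.25)·(0.25) + (0.25)·(-1.75)) / 3 = -1.25/3 = -0.4167
  S[B,B] = ((0.25)·(0.25) + (1.25)·(1.25) + (0.25)·(0.25) + (-1.75)·(-1.75)) / 3 = 4.75/3 = 1.5833

S is symmetric (S[j,i] = S[i,j]). Assembling:

S = [[0.25, -0.4167],
 [-0.4167, 1.5833]]


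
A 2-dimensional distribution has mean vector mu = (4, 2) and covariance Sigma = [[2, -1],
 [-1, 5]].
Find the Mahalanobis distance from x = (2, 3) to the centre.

Step 1 — centre the observation: (x - mu) = (-2, 1).

Step 2 — invert Sigma. det(Sigma) = 2·5 - (-1)² = 9.
  Sigma^{-1} = (1/det) · [[d, -b], [-b, a]] = [[0.5556, 0.1111],
 [0.1111, 0.2222]].

Step 3 — form the quadratic (x - mu)^T · Sigma^{-1} · (x - mu):
  Sigma^{-1} · (x - mu) = (-1, 0).
  (x - mu)^T · [Sigma^{-1} · (x - mu)] = (-2)·(-1) + (1)·(0) = 2.

Step 4 — take square root: d = √(2) ≈ 1.4142.

d(x, mu) = √(2) ≈ 1.4142


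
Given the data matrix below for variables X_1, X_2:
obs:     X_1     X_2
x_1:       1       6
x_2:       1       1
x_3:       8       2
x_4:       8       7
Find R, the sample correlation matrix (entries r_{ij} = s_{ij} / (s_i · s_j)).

Step 1 — column means:
  mean(X_1) = (1 + 1 + 8 + 8) / 4 = 18/4 = 4.5
  mean(X_2) = (6 + 1 + 2 + 7) / 4 = 16/4 = 4

Step 2 — sample variances and covariances s[i,j] = (1/(n-1)) · Σ_k (x_{k,i} - mean_i) · (x_{k,j} - mean_j), with n-1 = 3:
  s[X_1,X_1] = ((-3.5)·(-3.5) + (-3.5)·(-3.5) + (3.5)·(3.5) + (3.5)·(3.5)) / 3 = 49/3 = 16.3333
  s[X_1,X_2] = ((-3.5)·(2) + (-3.5)·(-3) + (3.5)·(-2) + (3.5)·(3)) / 3 = 7/3 = 2.3333
  s[X_2,X_2] = ((2)·(2) + (-3)·(-3) + (-2)·(-2) + (3)·(3)) / 3 = 26/3 = 8.6667
  Sample standard deviations s_i = √(s[i,i]):
  s(X_1) = √(16.3333) = 4.0415
  s(X_2) = √(8.6667) = 2.9439

Step 3 — r_{ij} = s_{ij} / (s_i · s_j):
  r[X_1,X_1] = 1 (diagonal).
  r[X_1,X_2] = 2.3333 / (4.0415 · 2.9439) = 2.3333 / 11.8977 = 0.1961
  r[X_2,X_2] = 1 (diagonal).

R is symmetric with unit diagonal. Assembling:

R = [[1, 0.1961],
 [0.1961, 1]]


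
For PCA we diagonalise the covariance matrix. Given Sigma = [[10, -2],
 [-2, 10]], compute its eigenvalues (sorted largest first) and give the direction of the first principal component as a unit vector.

Step 1 — characteristic polynomial of 2×2 Sigma:
  det(Sigma - λI) = λ² - trace · λ + det = 0.
  trace = 10 + 10 = 20, det = 10·10 - (-2)² = 96.
Step 2 — discriminant:
  Δ = trace² - 4·det = 400 - 384 = 16.
Step 3 — eigenvalues:
  λ = (trace ± √Δ)/2 = (20 ± 4)/2,
  λ_1 = 12,  λ_2 = 8.

Step 4 — unit eigenvector for λ_1: solve (Sigma - λ_1 I)v = 0. First row:
  (10 - 12)·v_x + (-2)·v_y = 0, i.e. (-2)·v_x + (-2)·v_y = 0,
  so v ∝ (b, λ_1 - a) = (-2, 2); multiply by -1 so the first entry is positive: u = (2, -2).
  ||u|| = √((2)² + (-2)²) = √(8) ≈ 2.8284,
  v_1 = u/||u|| ≈ (0.7071, -0.7071) (||v_1|| = 1).

λ_1 = 12,  λ_2 = 8;  v_1 ≈ (0.7071, -0.7071)


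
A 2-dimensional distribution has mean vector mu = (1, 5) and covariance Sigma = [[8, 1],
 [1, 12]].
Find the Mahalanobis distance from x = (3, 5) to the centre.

Step 1 — centre the observation: (x - mu) = (2, 0).

Step 2 — invert Sigma. det(Sigma) = 8·12 - (1)² = 95.
  Sigma^{-1} = (1/det) · [[d, -b], [-b, a]] = [[0.1263, -0.0105],
 [-0.0105, 0.0842]].

Step 3 — form the quadratic (x - mu)^T · Sigma^{-1} · (x - mu):
  Sigma^{-1} · (x - mu) = (0.2526, -0.0211).
  (x - mu)^T · [Sigma^{-1} · (x - mu)] = (2)·(0.2526) + (0)·(-0.0211) = 0.5053.

Step 4 — take square root: d = √(0.5053) ≈ 0.7108.

d(x, mu) = √(0.5053) ≈ 0.7108


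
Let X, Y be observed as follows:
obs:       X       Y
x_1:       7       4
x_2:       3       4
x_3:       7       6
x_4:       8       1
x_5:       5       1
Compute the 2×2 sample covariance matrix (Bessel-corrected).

Step 1 — column means:
  mean(X) = (7 + 3 + 7 + 8 + 5) / 5 = 30/5 = 6
  mean(Y) = (4 + 4 + 6 + 1 + 1) / 5 = 16/5 = 3.2

Step 2 — sample covariance S[i,j] = (1/(n-1)) · Σ_k (x_{k,i} - mean_i) · (x_{k,j} - mean_j), with n-1 = 4.
  S[X,X] = ((1)·(1) + (-3)·(-3) + (1)·(1) + (2)·(2) + (-1)·(-1)) / 4 = 16/4 = 4
  S[X,Y] = ((1)·(0.8) + (-3)·(0.8) + (1)·(2.8) + (2)·(-2.2) + (-1)·(-2.2)) / 4 = -1/4 = -0.25
  S[Y,Y] = ((0.8)·(0.8) + (0.8)·(0.8) + (2.8)·(2.8) + (-2.2)·(-2.2) + (-2.2)·(-2.2)) / 4 = 18.8/4 = 4.7

S is symmetric (S[j,i] = S[i,j]). Assembling:

S = [[4, -0.25],
 [-0.25, 4.7]]


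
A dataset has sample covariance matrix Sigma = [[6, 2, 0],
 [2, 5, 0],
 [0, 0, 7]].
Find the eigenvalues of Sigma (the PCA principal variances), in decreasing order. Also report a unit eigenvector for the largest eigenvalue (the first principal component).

Step 1 — characteristic polynomial p(λ) = det(λI - Sigma) = λ³ - tr·λ² + c_1·λ - det, where tr = trace, c_1 = sum of the principal 2×2 minors, det = det(Sigma):
  tr = 6 + 5 + 7 = 18,
  c_1 = (6·5 - (2)²) + (6·7 - (0)²) + (5·7 - (0)²) = 26 + 42 + 35 = 103,
  det = 6·(5·7 - (0)²) - (2)·((2)·7 - (0)·(0)) + (0)·((2)·(0) - 5·(0)) = 6·(35) - (2)·(14) + (0)·(0) = 182.
  So p(λ) = λ³ - 18λ² + 103λ - 182.
Step 2 — look for an integer root (rational root theorem: any rational root is an integer divisor of 182). Testing λ = 7:
  p(7) = 343 - 882 + 721 - 182 = 0  ✓
  Dividing out (λ - 7): p(λ) = (λ - 7)(λ² - 11λ + 26).
Step 3 — remaining eigenvalues from the quadratic λ² - 11λ + 26 = 0:
  Δ = 11² - 4·26 = 121 - 104 = 17,  λ = (11 ± √17)/2 = (11 ± 4.1231)/2 ≈ 7.5616 or 3.4384.
  Sorted: λ_1 = 7.5616,  λ_2 = 7,  λ_3 = 3.4384  (check: sum = 18 = tr ✓).

Step 4 — unit eigenvector for λ_1 ≈ 7.5616: v spans the null space of (Sigma - λ_1 I), whose rows are
  r_1 = (-1.5616, 2, 0),  r_2 = (2, -2.5616, 0),  r_3 = (0, 0, -0.5616).
  v is orthogonal to every row, so take v ∝ r_1 × r_3 = ((2)·(-0.5616) - (0)·(0), (0)·(0) - (-1.5616)·(-0.5616), (-1.5616)·(0) - (2)·(0)) ≈ (-1.1231, -0.8769, 0).
  Rescale (multiply by -1 so the first nonzero entry is positive): u = (1.1231, 0.8769, 0).
  ||u|| = √((1.1231)² + (0.8769)² + (0)²) = √(2.0303) ≈ 1.4249,  v_1 = u/||u|| ≈ (0.7882, 0.6154, 0) (||v_1|| = 1).

λ_1 = 7.5616,  λ_2 = 7,  λ_3 = 3.4384;  v_1 ≈ (0.7882, 0.6154, 0)


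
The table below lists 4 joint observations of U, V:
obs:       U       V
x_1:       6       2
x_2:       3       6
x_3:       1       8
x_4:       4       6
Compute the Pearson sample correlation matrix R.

Step 1 — column means:
  mean(U) = (6 + 3 + 1 + 4) / 4 = 14/4 = 3.5
  mean(V) = (2 + 6 + 8 + 6) / 4 = 22/4 = 5.5

Step 2 — sample variances and covariances s[i,j] = (1/(n-1)) · Σ_k (x_{k,i} - mean_i) · (x_{k,j} - mean_j), with n-1 = 3:
  s[U,U] = ((2.5)·(2.5) + (-0.5)·(-0.5) + (-2.5)·(-2.5) + (0.5)·(0.5)) / 3 = 13/3 = 4.3333
  s[U,V] = ((2.5)·(-3.5) + (-0.5)·(0.5) + (-2.5)·(2.5) + (0.5)·(0.5)) / 3 = -15/3 = -5
  s[V,V] = ((-3.5)·(-3.5) + (0.5)·(0.5) + (2.5)·(2.5) + (0.5)·(0.5)) / 3 = 19/3 = 6.3333
  Sample standard deviations s_i = √(s[i,i]):
  s(U) = √(4.3333) = 2.0817
  s(V) = √(6.3333) = 2.5166

Step 3 — r_{ij} = s_{ij} / (s_i · s_j):
  r[U,U] = 1 (diagonal).
  r[U,V] = -5 / (2.0817 · 2.5166) = -5 / 5.2387 = -0.9544
  r[V,V] = 1 (diagonal).

R is symmetric with unit diagonal. Assembling:

R = [[1, -0.9544],
 [-0.9544, 1]]


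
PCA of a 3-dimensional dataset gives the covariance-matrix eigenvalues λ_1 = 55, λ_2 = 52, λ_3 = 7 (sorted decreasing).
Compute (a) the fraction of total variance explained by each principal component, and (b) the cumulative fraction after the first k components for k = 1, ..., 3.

Step 1 — total variance = trace(Sigma) = Σ λ_i = 55 + 52 + 7 = 114.

Step 2 — fraction explained by component i = λ_i / Σ λ:
  PC1: 55/114 = 0.4825
  PC2: 52/114 = 0.4561
  PC3: 7/114 = 0.0614

Step 3 — cumulative fraction after k components = (λ_1 + ... + λ_k) / Σ λ:
  k = 1: 55/114 = 0.4825
  k = 2: (55 + 52)/114 = 107/114 = 0.9386
  k = 3: (55 + 52 + 7)/114 = 114/114 = 1

Summary (fraction, with percent):

explained: PC1 0.4825 (48.25%), PC2 0.4561 (45.61%), PC3 0.0614 (6.14%);  cumulative: 0.4825, 0.9386, 1


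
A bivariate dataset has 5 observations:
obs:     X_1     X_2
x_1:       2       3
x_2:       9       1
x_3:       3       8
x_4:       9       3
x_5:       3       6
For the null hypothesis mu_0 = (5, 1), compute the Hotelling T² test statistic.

Step 1 — sample mean vector:
  mean(X_1) = (2 + 9 + 3 + 9 + 3) / 5 = 26/5 = 5.2
  mean(X_2) = (3 + 1 + 8 + 3 + 6) / 5 = 21/5 = 4.2
  x̄ = (5.2, 4.2),  deviation x̄ - mu_0 = (5.2, 4.2) - (5, 1) = (0.2, 3.2).

Step 2 — sample covariance matrix, S[i,j] = (1/(n-1)) · Σ_k (x_{k,i} - mean_i) · (x_{k,j} - mean_j), divisor n-1 = 4:
  S[X_1,X_1] = ((-3.2)·(-3.2) + (3.8)·(3.8) + (-2.2)·(-2.2) + (3.8)·(3.8) + (-2.2)·(-2.2)) / 4 = 48.8/4 = 12.2
  S[X_1,X_2] = ((-3.2)·(-1.2) + (3.8)·(-3.2) + (-2.2)·(3.8) + (3.8)·(-1.2) + (-2.2)·(1.8)) / 4 = -25.2/4 = -6.3
  S[X_2,X_2] = ((-1.2)·(-1.2) + (-3.2)·(-3.2) + (3.8)·(3.8) + (-1.2)·(-1.2) + (1.8)·(1.8)) / 4 = 30.8/4 = 7.7
  S = [[12.2, -6.3],
 [-6.3, 7.7]].

Step 3 — invert S. det(S) = 12.2·7.7 - (-6.3)² = 54.25.
  S^{-1} = (1/det) · [[d, -b], [-b, a]] = [[0.1419, 0.1161],
 [0.1161, 0.2249]].

Step 4 — quadratic form (x̄ - mu_0)^T · S^{-1} · (x̄ - mu_0):
  S^{-1} · (x̄ - mu_0) = (0.4, 0.7429),
  (x̄ - mu_0)^T · [...] = (0.2)·(0.4) + (3.2)·(0.7429) = 2.4571.

Step 5 — scale by n: T² = 5 · 2.4571 = 12.2857.

T² ≈ 12.2857


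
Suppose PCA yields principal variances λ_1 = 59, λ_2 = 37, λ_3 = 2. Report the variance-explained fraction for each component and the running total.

Step 1 — total variance = trace(Sigma) = Σ λ_i = 59 + 37 + 2 = 98.

Step 2 — fraction explained by component i = λ_i / Σ λ:
  PC1: 59/98 = 0.602
  PC2: 37/98 = 0.3776
  PC3: 2/98 = 0.0204

Step 3 — cumulative fraction after k components = (λ_1 + ... + λ_k) / Σ λ:
  k = 1: 59/98 = 0.602
  k = 2: (59 + 37)/98 = 96/98 = 0.9796
  k = 3: (59 + 37 + 2)/98 = 98/98 = 1

Summary (fraction, with percent):

explained: PC1 0.602 (60.2%), PC2 0.3776 (37.76%), PC3 0.0204 (2.04%);  cumulative: 0.602, 0.9796, 1


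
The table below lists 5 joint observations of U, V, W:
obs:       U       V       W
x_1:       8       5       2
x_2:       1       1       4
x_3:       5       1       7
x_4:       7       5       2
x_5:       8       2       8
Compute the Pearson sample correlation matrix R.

Step 1 — column means:
  mean(U) = (8 + 1 + 5 + 7 + 8) / 5 = 29/5 = 5.8
  mean(V) = (5 + 1 + 1 + 5 + 2) / 5 = 14/5 = 2.8
  mean(W) = (2 + 4 + 7 + 2 + 8) / 5 = 23/5 = 4.6

Step 2 — sample variances and covariances s[i,j] = (1/(n-1)) · Σ_k (x_{k,i} - mean_i) · (x_{k,j} - mean_j), with n-1 = 4:
  s[U,U] = ((2.2)·(2.2) + (-4.8)·(-4.8) + (-0.8)·(-0.8) + (1.2)·(1.2) + (2.2)·(2.2)) / 4 = 34.8/4 = 8.7
  s[U,V] = ((2.2)·(2.2) + (-4.8)·(-1.8) + (-0.8)·(-1.8) + (1.2)·(2.2) + (2.2)·(-0.8)) / 4 = 15.8/4 = 3.95
  s[U,W] = ((2.2)·(-2.6) + (-4.8)·(-0.6) + (-0.8)·(2.4) + (1.2)·(-2.6) + (2.2)·(3.4)) / 4 = -0.4/4 = -0.1
  s[V,V] = ((2.2)·(2.2) + (-1.8)·(-1.8) + (-1.8)·(-1.8) + (2.2)·(2.2) + (-0.8)·(-0.8)) / 4 = 16.8/4 = 4.2
  s[V,W] = ((2.2)·(-2.6) + (-1.8)·(-0.6) + (-1.8)·(2.4) + (2.2)·(-2.6) + (-0.8)·(3.4)) / 4 = -17.4/4 = -4.35
  s[W,W] = ((-2.6)·(-2.6) + (-0.6)·(-0.6) + (2.4)·(2.4) + (-2.6)·(-2.6) + (3.4)·(3.4)) / 4 = 31.2/4 = 7.8
  Sample standard deviations s_i = √(s[i,i]):
  s(U) = √(8.7) = 2.9496
  s(V) = √(4.2) = 2.0494
  s(W) = √(7.8) = 2.7928

Step 3 — r_{ij} = s_{ij} / (s_i · s_j):
  r[U,U] = 1 (diagonal).
  r[U,V] = 3.95 / (2.9496 · 2.0494) = 3.95 / 6.0448 = 0.6535
  r[U,W] = -0.1 / (2.9496 · 2.7928) = -0.1 / 8.2377 = -0.0121
  r[V,V] = 1 (diagonal).
  r[V,W] = -4.35 / (2.0494 · 2.7928) = -4.35 / 5.7236 = -0.76
  r[W,W] = 1 (diagonal).

R is symmetric with unit diagonal. Assembling:

R = [[1, 0.6535, -0.0121],
 [0.6535, 1, -0.76],
 [-0.0121, -0.76, 1]]


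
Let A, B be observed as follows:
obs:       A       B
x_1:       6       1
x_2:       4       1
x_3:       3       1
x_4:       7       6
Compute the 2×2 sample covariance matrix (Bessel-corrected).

Step 1 — column means:
  mean(A) = (6 + 4 + 3 + 7) / 4 = 20/4 = 5
  mean(B) = (1 + 1 + 1 + 6) / 4 = 9/4 = 2.25

Step 2 — sample covariance S[i,j] = (1/(n-1)) · Σ_k (x_{k,i} - mean_i) · (x_{k,j} - mean_j), with n-1 = 3.
  S[A,A] = ((1)·(1) + (-1)·(-1) + (-2)·(-2) + (2)·(2)) / 3 = 10/3 = 3.3333
  S[A,B] = ((1)·(-1.25) + (-1)·(-1.25) + (-2)·(-1.25) + (2)·(3.75)) / 3 = 10/3 = 3.3333
  S[B,B] = ((-1.25)·(-1.25) + (-1.25)·(-1.25) + (-1.25)·(-1.25) + (3.75)·(3.75)) / 3 = 18.75/3 = 6.25

S is symmetric (S[j,i] = S[i,j]). Assembling:

S = [[3.3333, 3.3333],
 [3.3333, 6.25]]


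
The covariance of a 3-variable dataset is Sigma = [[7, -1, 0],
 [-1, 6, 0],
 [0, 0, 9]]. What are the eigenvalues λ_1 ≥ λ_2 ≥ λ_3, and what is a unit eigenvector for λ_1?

Step 1 — characteristic polynomial p(λ) = det(λI - Sigma) = λ³ - tr·λ² + c_1·λ - det, where tr = trace, c_1 = sum of the principal 2×2 minors, det = det(Sigma):
  tr = 7 + 6 + 9 = 22,
  c_1 = (7·6 - (-1)²) + (7·9 - (0)²) + (6·9 - (0)²) = 41 + 63 + 54 = 158,
  det = 7·(6·9 - (0)²) - (-1)·((-1)·9 - (0)·(0)) + (0)·((-1)·(0) - 6·(0)) = 7·(54) - (-1)·(-9) + (0)·(0) = 369.
  So p(λ) = λ³ - 22λ² + 158λ - 369.
Step 2 — look for an integer root (rational root theorem: any rational root is an integer divisor of 369). Testing λ = 9:
  p(9) = 729 - 1782 + 1422 - 369 = 0  ✓
  Dividing out (λ - 9): p(λ) = (λ - 9)(λ² - 13λ + 41).
Step 3 — remaining eigenvalues from the quadratic λ² - 13λ + 41 = 0:
  Δ = 13² - 4·41 = 169 - 164 = 5,  λ = (13 ± √5)/2 = (13 ± 2.2361)/2 ≈ 7.618 or 5.382.
  Sorted: λ_1 = 9,  λ_2 = 7.618,  λ_3 = 5.382  (check: sum = 22 = tr ✓).

Step 4 — unit eigenvector for λ_1 = 9: v spans the null space of (Sigma - λ_1 I), whose rows are
  r_1 = (-2, -1, 0),  r_2 = (-1, -3, 0),  r_3 = (0, 0, 0).
  v is orthogonal to every row, so take v ∝ r_1 × r_2 = ((-1)·(0) - (0)·(-3), (0)·(-1) - (-2)·(0), (-2)·(-3) - (-1)·(-1)) = (0, 0, 5).
  Rescale (divide by 5): u = (0, 0, 1).
  ||u|| = √((0)² + (0)² + (1)²) = √(1) = 1,  v_1 = u/||u|| ≈ (0, 0, 1) (||v_1|| = 1).

λ_1 = 9,  λ_2 = 7.618,  λ_3 = 5.382;  v_1 ≈ (0, 0, 1)


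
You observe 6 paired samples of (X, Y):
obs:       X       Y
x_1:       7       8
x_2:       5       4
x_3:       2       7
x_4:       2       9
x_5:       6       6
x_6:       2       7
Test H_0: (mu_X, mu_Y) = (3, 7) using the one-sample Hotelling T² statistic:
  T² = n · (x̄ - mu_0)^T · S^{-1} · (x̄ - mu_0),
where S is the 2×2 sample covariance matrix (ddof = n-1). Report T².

Step 1 — sample mean vector:
  mean(X) = (7 + 5 + 2 + 2 + 6 + 2) / 6 = 24/6 = 4
  mean(Y) = (8 + 4 + 7 + 9 + 6 + 7) / 6 = 41/6 = 6.8333
  x̄ = (4, 6.8333),  deviation x̄ - mu_0 = (4, 6.8333) - (3, 7) = (1, -0.1667).

Step 2 — sample covariance matrix, S[i,j] = (1/(n-1)) · Σ_k (x_{k,i} - mean_i) · (x_{k,j} - mean_j), divisor n-1 = 5:
  S[X,X] = ((3)·(3) + (1)·(1) + (-2)·(-2) + (-2)·(-2) + (2)·(2) + (-2)·(-2)) / 5 = 26/5 = 5.2
  S[X,Y] = ((3)·(1.1667) + (1)·(-2.8333) + (-2)·(0.1667) + (-2)·(2.1667) + (2)·(-0.8333) + (-2)·(0.1667)) / 5 = -6/5 = -1.2
  S[Y,Y] = ((1.1667)·(1.1667) + (-2.8333)·(-2.8333) + (0.1667)·(0.1667) + (2.1667)·(2.1667) + (-0.8333)·(-0.8333) + (0.1667)·(0.1667)) / 5 = 14.8333/5 = 2.9667
  S = [[5.2, -1.2],
 [-1.2, 2.9667]].

Step 3 — invert S. det(S) = 5.2·2.9667 - (-1.2)² = 13.9867.
  S^{-1} = (1/det) · [[d, -b], [-b, a]] = [[0.2121, 0.0858],
 [0.0858, 0.3718]].

Step 4 — quadratic form (x̄ - mu_0)^T · S^{-1} · (x̄ - mu_0):
  S^{-1} · (x̄ - mu_0) = (0.1978, 0.0238),
  (x̄ - mu_0)^T · [...] = (1)·(0.1978) + (-0.1667)·(0.0238) = 0.1938.

Step 5 — scale by n: T² = 6 · 0.1938 = 1.163.

T² ≈ 1.163


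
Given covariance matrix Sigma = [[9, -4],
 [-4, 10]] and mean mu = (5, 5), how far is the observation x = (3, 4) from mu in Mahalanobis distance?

Step 1 — centre the observation: (x - mu) = (-2, -1).

Step 2 — invert Sigma. det(Sigma) = 9·10 - (-4)² = 74.
  Sigma^{-1} = (1/det) · [[d, -b], [-b, a]] = [[0.1351, 0.0541],
 [0.0541, 0.1216]].

Step 3 — form the quadratic (x - mu)^T · Sigma^{-1} · (x - mu):
  Sigma^{-1} · (x - mu) = (-0.3243, -0.2297).
  (x - mu)^T · [Sigma^{-1} · (x - mu)] = (-2)·(-0.3243) + (-1)·(-0.2297) = 0.8784.

Step 4 — take square root: d = √(0.8784) ≈ 0.9372.

d(x, mu) = √(0.8784) ≈ 0.9372


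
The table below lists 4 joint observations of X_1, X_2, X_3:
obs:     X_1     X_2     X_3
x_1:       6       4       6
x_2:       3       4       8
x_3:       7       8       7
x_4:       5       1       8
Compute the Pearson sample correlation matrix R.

Step 1 — column means:
  mean(X_1) = (6 + 3 + 7 + 5) / 4 = 21/4 = 5.25
  mean(X_2) = (4 + 4 + 8 + 1) / 4 = 17/4 = 4.25
  mean(X_3) = (6 + 8 + 7 + 8) / 4 = 29/4 = 7.25

Step 2 — sample variances and covariances s[i,j] = (1/(n-1)) · Σ_k (x_{k,i} - mean_i) · (x_{k,j} - mean_j), with n-1 = 3:
  s[X_1,X_1] = ((0.75)·(0.75) + (-2.25)·(-2.25) + (1.75)·(1.75) + (-0.25)·(-0.25)) / 3 = 8.75/3 = 2.9167
  s[X_1,X_2] = ((0.75)·(-0.25) + (-2.25)·(-0.25) + (1.75)·(3.75) + (-0.25)·(-3.25)) / 3 = 7.75/3 = 2.5833
  s[X_1,X_3] = ((0.75)·(-1.25) + (-2.25)·(0.75) + (1.75)·(-0.25) + (-0.25)·(0.75)) / 3 = -3.25/3 = -1.0833
  s[X_2,X_2] = ((-0.25)·(-0.25) + (-0.25)·(-0.25) + (3.75)·(3.75) + (-3.25)·(-3.25)) / 3 = 24.75/3 = 8.25
  s[X_2,X_3] = ((-0.25)·(-1.25) + (-0.25)·(0.75) + (3.75)·(-0.25) + (-3.25)·(0.75)) / 3 = -3.25/3 = -1.0833
  s[X_3,X_3] = ((-1.25)·(-1.25) + (0.75)·(0.75) + (-0.25)·(-0.25) + (0.75)·(0.75)) / 3 = 2.75/3 = 0.9167
  Sample standard deviations s_i = √(s[i,i]):
  s(X_1) = √(2.9167) = 1.7078
  s(X_2) = √(8.25) = 2.8723
  s(X_3) = √(0.9167) = 0.9574

Step 3 — r_{ij} = s_{ij} / (s_i · s_j):
  r[X_1,X_1] = 1 (diagonal).
  r[X_1,X_2] = 2.5833 / (1.7078 · 2.8723) = 2.5833 / 4.9054 = 0.5266
  r[X_1,X_3] = -1.0833 / (1.7078 · 0.9574) = -1.0833 / 1.6351 = -0.6625
  r[X_2,X_2] = 1 (diagonal).
  r[X_2,X_3] = -1.0833 / (2.8723 · 0.9574) = -1.0833 / 2.75 = -0.3939
  r[X_3,X_3] = 1 (diagonal).

R is symmetric with unit diagonal. Assembling:

R = [[1, 0.5266, -0.6625],
 [0.5266, 1, -0.3939],
 [-0.6625, -0.3939, 1]]


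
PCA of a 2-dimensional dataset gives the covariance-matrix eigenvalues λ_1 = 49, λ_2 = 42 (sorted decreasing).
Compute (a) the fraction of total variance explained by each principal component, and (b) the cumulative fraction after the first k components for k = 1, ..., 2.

Step 1 — total variance = trace(Sigma) = Σ λ_i = 49 + 42 = 91.

Step 2 — fraction explained by component i = λ_i / Σ λ:
  PC1: 49/91 = 0.5385
  PC2: 42/91 = 0.4615

Step 3 — cumulative fraction after k components = (λ_1 + ... + λ_k) / Σ λ:
  k = 1: 49/91 = 0.5385
  k = 2: (49 + 42)/91 = 91/91 = 1

Summary (fraction, with percent):

explained: PC1 0.5385 (53.85%), PC2 0.4615 (46.15%);  cumulative: 0.5385, 1


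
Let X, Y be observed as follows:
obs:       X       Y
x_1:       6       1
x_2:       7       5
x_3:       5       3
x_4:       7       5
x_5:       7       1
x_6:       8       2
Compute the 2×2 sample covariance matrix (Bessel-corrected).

Step 1 — column means:
  mean(X) = (6 + 7 + 5 + 7 + 7 + 8) / 6 = 40/6 = 6.6667
  mean(Y) = (1 + 5 + 3 + 5 + 1 + 2) / 6 = 17/6 = 2.8333

Step 2 — sample covariance S[i,j] = (1/(n-1)) · Σ_k (x_{k,i} - mean_i) · (x_{k,j} - mean_j), with n-1 = 5.
  S[X,X] = ((-0.6667)·(-0.6667) + (0.3333)·(0.3333) + (-1.6667)·(-1.6667) + (0.3333)·(0.3333) + (0.3333)·(0.3333) + (1.3333)·(1.3333)) / 5 = 5.3333/5 = 1.0667
  S[X,Y] = ((-0.6667)·(-1.8333) + (0.3333)·(2.1667) + (-1.6667)·(0.1667) + (0.3333)·(2.1667) + (0.3333)·(-1.8333) + (1.3333)·(-0.8333)) / 5 = 0.6667/5 = 0.1333
  S[Y,Y] = ((-1.8333)·(-1.8333) + (2.1667)·(2.1667) + (0.1667)·(0.1667) + (2.1667)·(2.1667) + (-1.8333)·(-1.8333) + (-0.8333)·(-0.8333)) / 5 = 16.8333/5 = 3.3667

S is symmetric (S[j,i] = S[i,j]). Assembling:

S = [[1.0667, 0.1333],
 [0.1333, 3.3667]]


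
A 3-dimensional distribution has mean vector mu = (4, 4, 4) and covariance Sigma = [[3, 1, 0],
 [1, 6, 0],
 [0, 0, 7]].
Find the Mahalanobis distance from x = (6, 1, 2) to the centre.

Step 1 — centre the observation: (x - mu) = (2, -3, -2).

Step 2 — invert Sigma (cofactor / det for 3×3, or solve directly):
  Sigma^{-1} = [[0.3529, -0.0588, 0],
 [-0.0588, 0.1765, 0],
 [0, 0, 0.1429]].

Step 3 — form the quadratic (x - mu)^T · Sigma^{-1} · (x - mu):
  Sigma^{-1} · (x - mu) = (0.8824, -0.6471, -0.2857).
  (x - mu)^T · [Sigma^{-1} · (x - mu)] = (2)·(0.8824) + (-3)·(-0.6471) + (-2)·(-0.2857) = 4.2773.

Step 4 — take square root: d = √(4.2773) ≈ 2.0682.

d(x, mu) = √(4.2773) ≈ 2.0682


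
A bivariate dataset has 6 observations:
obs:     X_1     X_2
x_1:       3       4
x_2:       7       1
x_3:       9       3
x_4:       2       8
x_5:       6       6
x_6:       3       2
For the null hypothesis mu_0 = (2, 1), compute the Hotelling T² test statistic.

Step 1 — sample mean vector:
  mean(X_1) = (3 + 7 + 9 + 2 + 6 + 3) / 6 = 30/6 = 5
  mean(X_2) = (4 + 1 + 3 + 8 + 6 + 2) / 6 = 24/6 = 4
  x̄ = (5, 4),  deviation x̄ - mu_0 = (5, 4) - (2, 1) = (3, 3).

Step 2 — sample covariance matrix, S[i,j] = (1/(n-1)) · Σ_k (x_{k,i} - mean_i) · (x_{k,j} - mean_j), divisor n-1 = 5:
  S[X_1,X_1] = ((-2)·(-2) + (2)·(2) + (4)·(4) + (-3)·(-3) + (1)·(1) + (-2)·(-2)) / 5 = 38/5 = 7.6
  S[X_1,X_2] = ((-2)·(0) + (2)·(-3) + (4)·(-1) + (-3)·(4) + (1)·(2) + (-2)·(-2)) / 5 = -16/5 = -3.2
  S[X_2,X_2] = ((0)·(0) + (-3)·(-3) + (-1)·(-1) + (4)·(4) + (2)·(2) + (-2)·(-2)) / 5 = 34/5 = 6.8
  S = [[7.6, -3.2],
 [-3.2, 6.8]].

Step 3 — invert S. det(S) = 7.6·6.8 - (-3.2)² = 41.44.
  S^{-1} = (1/det) · [[d, -b], [-b, a]] = [[0.1641, 0.0772],
 [0.0772, 0.1834]].

Step 4 — quadratic form (x̄ - mu_0)^T · S^{-1} · (x̄ - mu_0):
  S^{-1} · (x̄ - mu_0) = (0.7239, 0.7819),
  (x̄ - mu_0)^T · [...] = (3)·(0.7239) + (3)·(0.7819) = 4.5174.

Step 5 — scale by n: T² = 6 · 4.5174 = 27.1042.

T² ≈ 27.1042


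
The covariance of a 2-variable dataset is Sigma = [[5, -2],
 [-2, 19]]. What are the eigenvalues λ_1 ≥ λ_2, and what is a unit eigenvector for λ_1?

Step 1 — characteristic polynomial of 2×2 Sigma:
  det(Sigma - λI) = λ² - trace · λ + det = 0.
  trace = 5 + 19 = 24, det = 5·19 - (-2)² = 91.
Step 2 — discriminant:
  Δ = trace² - 4·det = 576 - 364 = 212.
Step 3 — eigenvalues:
  λ = (trace ± √Δ)/2 = (24 ± 14.5602)/2,
  λ_1 = 19.2801,  λ_2 = 4.7199.

Step 4 — unit eigenvector for λ_1: solve (Sigma - λ_1 I)v = 0. First row:
  (5 - 19.2801)·v_x + (-2)·v_y = 0, i.e. (-14.2801)·v_x + (-2)·v_y = 0,
  so v ∝ (b, λ_1 - a) = (-2, 14.2801); multiply by -1 so the first entry is positive: u = (2, -14.2801).
  ||u|| = √((2)² + (-14.2801)²) = √(207.9215) ≈ 14.4195,
  v_1 = u/||u|| ≈ (0.1387, -0.9903) (||v_1|| = 1).

λ_1 = 19.2801,  λ_2 = 4.7199;  v_1 ≈ (0.1387, -0.9903)


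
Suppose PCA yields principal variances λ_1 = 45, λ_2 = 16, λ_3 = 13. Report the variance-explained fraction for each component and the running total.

Step 1 — total variance = trace(Sigma) = Σ λ_i = 45 + 16 + 13 = 74.

Step 2 — fraction explained by component i = λ_i / Σ λ:
  PC1: 45/74 = 0.6081
  PC2: 16/74 = 0.2162
  PC3: 13/74 = 0.1757

Step 3 — cumulative fraction after k components = (λ_1 + ... + λ_k) / Σ λ:
  k = 1: 45/74 = 0.6081
  k = 2: (45 + 16)/74 = 61/74 = 0.8243
  k = 3: (45 + 16 + 13)/74 = 74/74 = 1

Summary (fraction, with percent):

explained: PC1 0.6081 (60.81%), PC2 0.2162 (21.62%), PC3 0.1757 (17.57%);  cumulative: 0.6081, 0.8243, 1


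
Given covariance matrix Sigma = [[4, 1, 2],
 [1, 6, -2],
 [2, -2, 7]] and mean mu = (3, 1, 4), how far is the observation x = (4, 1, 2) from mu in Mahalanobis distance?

Step 1 — centre the observation: (x - mu) = (1, 0, -2).

Step 2 — invert Sigma (cofactor / det for 3×3, or solve directly):
  Sigma^{-1} = [[0.3363, -0.0973, -0.1239],
 [-0.0973, 0.2124, 0.0885],
 [-0.1239, 0.0885, 0.2035]].

Step 3 — form the quadratic (x - mu)^T · Sigma^{-1} · (x - mu):
  Sigma^{-1} · (x - mu) = (0.5841, -0.2743, -0.531).
  (x - mu)^T · [Sigma^{-1} · (x - mu)] = (1)·(0.5841) + (0)·(-0.2743) + (-2)·(-0.531) = 1.646.

Step 4 — take square root: d = √(1.646) ≈ 1.283.

d(x, mu) = √(1.646) ≈ 1.283


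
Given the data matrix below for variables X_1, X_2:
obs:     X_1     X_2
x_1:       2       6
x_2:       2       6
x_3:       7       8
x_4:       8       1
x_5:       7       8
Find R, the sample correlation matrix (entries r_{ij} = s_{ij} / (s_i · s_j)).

Step 1 — column means:
  mean(X_1) = (2 + 2 + 7 + 8 + 7) / 5 = 26/5 = 5.2
  mean(X_2) = (6 + 6 + 8 + 1 + 8) / 5 = 29/5 = 5.8

Step 2 — sample variances and covariances s[i,j] = (1/(n-1)) · Σ_k (x_{k,i} - mean_i) · (x_{k,j} - mean_j), with n-1 = 4:
  s[X_1,X_1] = ((-3.2)·(-3.2) + (-3.2)·(-3.2) + (1.8)·(1.8) + (2.8)·(2.8) + (1.8)·(1.8)) / 4 = 34.8/4 = 8.7
  s[X_1,X_2] = ((-3.2)·(0.2) + (-3.2)·(0.2) + (1.8)·(2.2) + (2.8)·(-4.8) + (1.8)·(2.2)) / 4 = -6.8/4 = -1.7
  s[X_2,X_2] = ((0.2)·(0.2) + (0.2)·(0.2) + (2.2)·(2.2) + (-4.8)·(-4.8) + (2.2)·(2.2)) / 4 = 32.8/4 = 8.2
  Sample standard deviations s_i = √(s[i,i]):
  s(X_1) = √(8.7) = 2.9496
  s(X_2) = √(8.2) = 2.8636

Step 3 — r_{ij} = s_{ij} / (s_i · s_j):
  r[X_1,X_1] = 1 (diagonal).
  r[X_1,X_2] = -1.7 / (2.9496 · 2.8636) = -1.7 / 8.4463 = -0.2013
  r[X_2,X_2] = 1 (diagonal).

R is symmetric with unit diagonal. Assembling:

R = [[1, -0.2013],
 [-0.2013, 1]]


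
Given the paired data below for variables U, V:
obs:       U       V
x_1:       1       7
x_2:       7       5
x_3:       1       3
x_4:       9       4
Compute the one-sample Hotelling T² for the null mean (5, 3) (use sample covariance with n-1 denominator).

Step 1 — sample mean vector:
  mean(U) = (1 + 7 + 1 + 9) / 4 = 18/4 = 4.5
  mean(V) = (7 + 5 + 3 + 4) / 4 = 19/4 = 4.75
  x̄ = (4.5, 4.75),  deviation x̄ - mu_0 = (4.5, 4.75) - (5, 3) = (-0.5, 1.75).

Step 2 — sample covariance matrix, S[i,j] = (1/(n-1)) · Σ_k (x_{k,i} - mean_i) · (x_{k,j} - mean_j), divisor n-1 = 3:
  S[U,U] = ((-3.5)·(-3.5) + (2.5)·(2.5) + (-3.5)·(-3.5) + (4.5)·(4.5)) / 3 = 51/3 = 17
  S[U,V] = ((-3.5)·(2.25) + (2.5)·(0.25) + (-3.5)·(-1.75) + (4.5)·(-0.75)) / 3 = -4.5/3 = -1.5
  S[V,V] = ((2.25)·(2.25) + (0.25)·(0.25) + (-1.75)·(-1.75) + (-0.75)·(-0.75)) / 3 = 8.75/3 = 2.9167
  S = [[17, -1.5],
 [-1.5, 2.9167]].

Step 3 — invert S. det(S) = 17·2.9167 - (-1.5)² = 47.3333.
  S^{-1} = (1/det) · [[d, -b], [-b, a]] = [[0.0616, 0.0317],
 [0.0317, 0.3592]].

Step 4 — quadratic form (x̄ - mu_0)^T · S^{-1} · (x̄ - mu_0):
  S^{-1} · (x̄ - mu_0) = (0.0246, 0.6127),
  (x̄ - mu_0)^T · [...] = (-0.5)·(0.0246) + (1.75)·(0.6127) = 1.0599.

Step 5 — scale by n: T² = 4 · 1.0599 = 4.2394.

T² ≈ 4.2394


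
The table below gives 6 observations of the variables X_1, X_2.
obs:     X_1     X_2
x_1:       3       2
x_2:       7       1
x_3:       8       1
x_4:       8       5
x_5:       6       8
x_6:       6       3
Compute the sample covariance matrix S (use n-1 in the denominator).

Step 1 — column means:
  mean(X_1) = (3 + 7 + 8 + 8 + 6 + 6) / 6 = 38/6 = 6.3333
  mean(X_2) = (2 + 1 + 1 + 5 + 8 + 3) / 6 = 20/6 = 3.3333

Step 2 — sample covariance S[i,j] = (1/(n-1)) · Σ_k (x_{k,i} - mean_i) · (x_{k,j} - mean_j), with n-1 = 5.
  S[X_1,X_1] = ((-3.3333)·(-3.3333) + (0.6667)·(0.6667) + (1.6667)·(1.6667) + (1.6667)·(1.6667) + (-0.3333)·(-0.3333) + (-0.3333)·(-0.3333)) / 5 = 17.3333/5 = 3.4667
  S[X_1,X_2] = ((-3.3333)·(-1.3333) + (0.6667)·(-2.3333) + (1.6667)·(-2.3333) + (1.6667)·(1.6667) + (-0.3333)·(4.6667) + (-0.3333)·(-0.3333)) / 5 = 0.3333/5 = 0.0667
  S[X_2,X_2] = ((-1.3333)·(-1.3333) + (-2.3333)·(-2.3333) + (-2.3333)·(-2.3333) + (1.6667)·(1.6667) + (4.6667)·(4.6667) + (-0.3333)·(-0.3333)) / 5 = 37.3333/5 = 7.4667

S is symmetric (S[j,i] = S[i,j]). Assembling:

S = [[3.4667, 0.0667],
 [0.0667, 7.4667]]


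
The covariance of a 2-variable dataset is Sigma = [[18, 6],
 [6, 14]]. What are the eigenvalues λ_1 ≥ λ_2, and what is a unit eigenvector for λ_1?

Step 1 — characteristic polynomial of 2×2 Sigma:
  det(Sigma - λI) = λ² - trace · λ + det = 0.
  trace = 18 + 14 = 32, det = 18·14 - (6)² = 216.
Step 2 — discriminant:
  Δ = trace² - 4·det = 1024 - 864 = 160.
Step 3 — eigenvalues:
  λ = (trace ± √Δ)/2 = (32 ± 12.6491)/2,
  λ_1 = 22.3246,  λ_2 = 9.6754.

Step 4 — unit eigenvector for λ_1: solve (Sigma - λ_1 I)v = 0. First row:
  (18 - 22.3246)·v_x + (6)·v_y = 0, i.e. (-4.3246)·v_x + (6)·v_y = 0,
  so v ∝ (b, λ_1 - a) = (6, 4.3246) = u.
  ||u|| = √((6)² + (4.3246)²) = √(54.7018) ≈ 7.3961,
  v_1 = u/||u|| ≈ (0.8112, 0.5847) (||v_1|| = 1).

λ_1 = 22.3246,  λ_2 = 9.6754;  v_1 ≈ (0.8112, 0.5847)


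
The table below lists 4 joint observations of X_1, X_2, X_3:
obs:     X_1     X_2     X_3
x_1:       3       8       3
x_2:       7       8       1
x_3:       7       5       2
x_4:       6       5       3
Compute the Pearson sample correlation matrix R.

Step 1 — column means:
  mean(X_1) = (3 + 7 + 7 + 6) / 4 = 23/4 = 5.75
  mean(X_2) = (8 + 8 + 5 + 5) / 4 = 26/4 = 6.5
  mean(X_3) = (3 + 1 + 2 + 3) / 4 = 9/4 = 2.25

Step 2 — sample variances and covariances s[i,j] = (1/(n-1)) · Σ_k (x_{k,i} - mean_i) · (x_{k,j} - mean_j), with n-1 = 3:
  s[X_1,X_1] = ((-2.75)·(-2.75) + (1.25)·(1.25) + (1.25)·(1.25) + (0.25)·(0.25)) / 3 = 10.75/3 = 3.5833
  s[X_1,X_2] = ((-2.75)·(1.5) + (1.25)·(1.5) + (1.25)·(-1.5) + (0.25)·(-1.5)) / 3 = -4.5/3 = -1.5
  s[X_1,X_3] = ((-2.75)·(0.75) + (1.25)·(-1.25) + (1.25)·(-0.25) + (0.25)·(0.75)) / 3 = -3.75/3 = -1.25
  s[X_2,X_2] = ((1.5)·(1.5) + (1.5)·(1.5) + (-1.5)·(-1.5) + (-1.5)·(-1.5)) / 3 = 9/3 = 3
  s[X_2,X_3] = ((1.5)·(0.75) + (1.5)·(-1.25) + (-1.5)·(-0.25) + (-1.5)·(0.75)) / 3 = -1.5/3 = -0.5
  s[X_3,X_3] = ((0.75)·(0.75) + (-1.25)·(-1.25) + (-0.25)·(-0.25) + (0.75)·(0.75)) / 3 = 2.75/3 = 0.9167
  Sample standard deviations s_i = √(s[i,i]):
  s(X_1) = √(3.5833) = 1.893
  s(X_2) = √(3) = 1.7321
  s(X_3) = √(0.9167) = 0.9574

Step 3 — r_{ij} = s_{ij} / (s_i · s_j):
  r[X_1,X_1] = 1 (diagonal).
  r[X_1,X_2] = -1.5 / (1.893 · 1.7321) = -1.5 / 3.2787 = -0.4575
  r[X_1,X_3] = -1.25 / (1.893 · 0.9574) = -1.25 / 1.8124 = -0.6897
  r[X_2,X_2] = 1 (diagonal).
  r[X_2,X_3] = -0.5 / (1.7321 · 0.9574) = -0.5 / 1.6583 = -0.3015
  r[X_3,X_3] = 1 (diagonal).

R is symmetric with unit diagonal. Assembling:

R = [[1, -0.4575, -0.6897],
 [-0.4575, 1, -0.3015],
 [-0.6897, -0.3015, 1]]


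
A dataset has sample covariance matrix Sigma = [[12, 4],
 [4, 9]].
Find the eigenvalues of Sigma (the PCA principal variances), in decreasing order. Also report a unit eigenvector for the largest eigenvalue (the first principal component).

Step 1 — characteristic polynomial of 2×2 Sigma:
  det(Sigma - λI) = λ² - trace · λ + det = 0.
  trace = 12 + 9 = 21, det = 12·9 - (4)² = 92.
Step 2 — discriminant:
  Δ = trace² - 4·det = 441 - 368 = 73.
Step 3 — eigenvalues:
  λ = (trace ± √Δ)/2 = (21 ± 8.544)/2,
  λ_1 = 14.772,  λ_2 = 6.228.

Step 4 — unit eigenvector for λ_1: solve (Sigma - λ_1 I)v = 0. First row:
  (12 - 14.772)·v_x + (4)·v_y = 0, i.e. (-2.772)·v_x + (4)·v_y = 0,
  so v ∝ (b, λ_1 - a) = (4, 2.772) = u.
  ||u|| = √((4)² + (2.772)²) = √(23.684) ≈ 4.8666,
  v_1 = u/||u|| ≈ (0.8219, 0.5696) (||v_1|| = 1).

λ_1 = 14.772,  λ_2 = 6.228;  v_1 ≈ (0.8219, 0.5696)


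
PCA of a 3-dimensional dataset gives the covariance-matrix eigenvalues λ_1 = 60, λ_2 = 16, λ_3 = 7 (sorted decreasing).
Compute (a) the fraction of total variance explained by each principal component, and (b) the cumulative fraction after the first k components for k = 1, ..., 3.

Step 1 — total variance = trace(Sigma) = Σ λ_i = 60 + 16 + 7 = 83.

Step 2 — fraction explained by component i = λ_i / Σ λ:
  PC1: 60/83 = 0.7229
  PC2: 16/83 = 0.1928
  PC3: 7/83 = 0.0843

Step 3 — cumulative fraction after k components = (λ_1 + ... + λ_k) / Σ λ:
  k = 1: 60/83 = 0.7229
  k = 2: (60 + 16)/83 = 76/83 = 0.9157
  k = 3: (60 + 16 + 7)/83 = 83/83 = 1

Summary (fraction, with percent):

explained: PC1 0.7229 (72.29%), PC2 0.1928 (19.28%), PC3 0.0843 (8.43%);  cumulative: 0.7229, 0.9157, 1


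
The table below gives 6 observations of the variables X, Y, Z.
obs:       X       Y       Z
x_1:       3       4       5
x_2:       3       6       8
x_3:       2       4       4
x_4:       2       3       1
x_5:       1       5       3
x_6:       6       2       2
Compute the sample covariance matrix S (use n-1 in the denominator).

Step 1 — column means:
  mean(X) = (3 + 3 + 2 + 2 + 1 + 6) / 6 = 17/6 = 2.8333
  mean(Y) = (4 + 6 + 4 + 3 + 5 + 2) / 6 = 24/6 = 4
  mean(Z) = (5 + 8 + 4 + 1 + 3 + 2) / 6 = 23/6 = 3.8333

Step 2 — sample covariance S[i,j] = (1/(n-1)) · Σ_k (x_{k,i} - mean_i) · (x_{k,j} - mean_j), with n-1 = 5.
  S[X,X] = ((0.1667)·(0.1667) + (0.1667)·(0.1667) + (-0.8333)·(-0.8333) + (-0.8333)·(-0.8333) + (-1.8333)·(-1.8333) + (3.1667)·(3.1667)) / 5 = 14.8333/5 = 2.9667
  S[X,Y] = ((0.1667)·(0) + (0.1667)·(2) + (-0.8333)·(0) + (-0.8333)·(-1) + (-1.8333)·(1) + (3.1667)·(-2)) / 5 = -7/5 = -1.4
  S[X,Z] = ((0.1667)·(1.1667) + (0.1667)·(4.1667) + (-0.8333)·(0.1667) + (-0.8333)·(-2.8333) + (-1.8333)·(-0.8333) + (3.1667)·(-1.8333)) / 5 = -1.1667/5 = -0.2333
  S[Y,Y] = ((0)·(0) + (2)·(2) + (0)·(0) + (-1)·(-1) + (1)·(1) + (-2)·(-2)) / 5 = 10/5 = 2
  S[Y,Z] = ((0)·(1.1667) + (2)·(4.1667) + (0)·(0.1667) + (-1)·(-2.8333) + (1)·(-0.8333) + (-2)·(-1.8333)) / 5 = 14/5 = 2.8
  S[Z,Z] = ((1.1667)·(1.1667) + (4.1667)·(4.1667) + (0.1667)·(0.1667) + (-2.8333)·(-2.8333) + (-0.8333)·(-0.8333) + (-1.8333)·(-1.8333)) / 5 = 30.8333/5 = 6.1667

S is symmetric (S[j,i] = S[i,j]). Assembling:

S = [[2.9667, -1.4, -0.2333],
 [-1.4, 2, 2.8],
 [-0.2333, 2.8, 6.1667]]
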